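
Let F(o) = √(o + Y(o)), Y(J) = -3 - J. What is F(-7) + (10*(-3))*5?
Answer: -150 + I*√3 ≈ -150.0 + 1.732*I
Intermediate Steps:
F(o) = I*√3 (F(o) = √(o + (-3 - o)) = √(-3) = I*√3)
F(-7) + (10*(-3))*5 = I*√3 + (10*(-3))*5 = I*√3 - 30*5 = I*√3 - 150 = -150 + I*√3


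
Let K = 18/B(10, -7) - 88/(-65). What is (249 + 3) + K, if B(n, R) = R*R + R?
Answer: 115471/455 ≈ 253.78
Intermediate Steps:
B(n, R) = R + R² (B(n, R) = R² + R = R + R²)
K = 811/455 (K = 18/((-7*(1 - 7))) - 88/(-65) = 18/((-7*(-6))) - 88*(-1/65) = 18/42 + 88/65 = 18*(1/42) + 88/65 = 3/7 + 88/65 = 811/455 ≈ 1.7824)
(249 + 3) + K = (249 + 3) + 811/455 = 252 + 811/455 = 115471/455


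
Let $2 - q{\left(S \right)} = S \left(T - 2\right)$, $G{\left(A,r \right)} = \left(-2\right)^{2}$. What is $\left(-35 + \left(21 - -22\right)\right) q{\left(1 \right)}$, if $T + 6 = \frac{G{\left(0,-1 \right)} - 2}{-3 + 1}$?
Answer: $88$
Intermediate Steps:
$G{\left(A,r \right)} = 4$
$T = -7$ ($T = -6 + \frac{4 - 2}{-3 + 1} = -6 + \frac{2}{-2} = -6 + 2 \left(- \frac{1}{2}\right) = -6 - 1 = -7$)
$q{\left(S \right)} = 2 + 9 S$ ($q{\left(S \right)} = 2 - S \left(-7 - 2\right) = 2 - S \left(-9\right) = 2 - - 9 S = 2 + 9 S$)
$\left(-35 + \left(21 - -22\right)\right) q{\left(1 \right)} = \left(-35 + \left(21 - -22\right)\right) \left(2 + 9 \cdot 1\right) = \left(-35 + \left(21 + 22\right)\right) \left(2 + 9\right) = \left(-35 + 43\right) 11 = 8 \cdot 11 = 88$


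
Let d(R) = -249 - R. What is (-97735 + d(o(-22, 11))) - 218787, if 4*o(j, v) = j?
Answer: -633531/2 ≈ -3.1677e+5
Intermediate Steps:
o(j, v) = j/4
(-97735 + d(o(-22, 11))) - 218787 = (-97735 + (-249 - (-22)/4)) - 218787 = (-97735 + (-249 - 1*(-11/2))) - 218787 = (-97735 + (-249 + 11/2)) - 218787 = (-97735 - 487/2) - 218787 = -195957/2 - 218787 = -633531/2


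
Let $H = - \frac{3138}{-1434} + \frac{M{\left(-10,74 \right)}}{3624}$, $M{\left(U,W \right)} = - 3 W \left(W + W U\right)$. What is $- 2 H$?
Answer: $- \frac{3102665}{36089} \approx -85.973$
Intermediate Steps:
$M{\left(U,W \right)} = - 3 W \left(W + U W\right)$
$H = \frac{3102665}{72178}$ ($H = - \frac{3138}{-1434} + \frac{3 \cdot 74^{2} \left(-1 - -10\right)}{3624} = \left(-3138\right) \left(- \frac{1}{1434}\right) + 3 \cdot 5476 \left(-1 + 10\right) \frac{1}{3624} = \frac{523}{239} + 3 \cdot 5476 \cdot 9 \cdot \frac{1}{3624} = \frac{523}{239} + 147852 \cdot \frac{1}{3624} = \frac{523}{239} + \frac{12321}{302} = \frac{3102665}{72178} \approx 42.986$)
$- 2 H = \left(-2\right) \frac{3102665}{72178} = - \frac{3102665}{36089}$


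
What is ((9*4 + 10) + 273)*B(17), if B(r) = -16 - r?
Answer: -10527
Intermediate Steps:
((9*4 + 10) + 273)*B(17) = ((9*4 + 10) + 273)*(-16 - 1*17) = ((36 + 10) + 273)*(-16 - 17) = (46 + 273)*(-33) = 319*(-33) = -10527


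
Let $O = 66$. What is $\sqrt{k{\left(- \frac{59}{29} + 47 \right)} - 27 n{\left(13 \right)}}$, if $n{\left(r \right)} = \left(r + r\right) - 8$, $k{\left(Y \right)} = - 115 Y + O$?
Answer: $\frac{22 i \sqrt{9715}}{29} \approx 74.773 i$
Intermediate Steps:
$k{\left(Y \right)} = 66 - 115 Y$ ($k{\left(Y \right)} = - 115 Y + 66 = 66 - 115 Y$)
$n{\left(r \right)} = -8 + 2 r$ ($n{\left(r \right)} = 2 r - 8 = -8 + 2 r$)
$\sqrt{k{\left(- \frac{59}{29} + 47 \right)} - 27 n{\left(13 \right)}} = \sqrt{\left(66 - 115 \left(- \frac{59}{29} + 47\right)\right) - 27 \left(-8 + 2 \cdot 13\right)} = \sqrt{\left(66 - 115 \left(\left(-59\right) \frac{1}{29} + 47\right)\right) - 27 \left(-8 + 26\right)} = \sqrt{\left(66 - 115 \left(- \frac{59}{29} + 47\right)\right) - 486} = \sqrt{\left(66 - \frac{149960}{29}\right) - 486} = \sqrt{- \frac{148046}{29} - 486} = \sqrt{- \frac{162140}{29}} = \frac{22 i \sqrt{9715}}{29}$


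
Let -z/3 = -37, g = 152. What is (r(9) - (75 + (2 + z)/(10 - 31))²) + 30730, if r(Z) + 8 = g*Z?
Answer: 12014246/441 ≈ 27243.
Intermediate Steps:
z = 111 (z = -3*(-37) = 111)
r(Z) = -8 + 152*Z
(r(9) - (75 + (2 + z)/(10 - 31))²) + 30730 = ((-8 + 152*9) - (75 + (2 + 111)/(10 - 31))²) + 30730 = ((-8 + 1368) - (75 + 113/(-21))²) + 30730 = (1360 - (75 + 113*(-1/21))²) + 30730 = (1360 - (75 - 113/21)²) + 30730 = (1360 - (1462/21)²) + 30730 = (1360 - 1*2137444/441) + 30730 = (1360 - 2137444/441) + 30730 = -1537684/441 + 30730 = 12014246/441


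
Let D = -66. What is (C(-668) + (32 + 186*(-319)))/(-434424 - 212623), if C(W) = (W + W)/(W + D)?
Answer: 21763166/237466249 ≈ 0.091647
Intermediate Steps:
C(W) = 2*W/(-66 + W) (C(W) = (W + W)/(W - 66) = (2*W)/(-66 + W) = 2*W/(-66 + W))
(C(-668) + (32 + 186*(-319)))/(-434424 - 212623) = (2*(-668)/(-66 - 668) + (32 + 186*(-319)))/(-434424 - 212623) = (2*(-668)/(-734) + (32 - 59334))/(-647047) = (2*(-668)*(-1/734) - 59302)*(-1/647047) = (668/367 - 59302)*(-1/647047) = -21763166/367*(-1/647047) = 21763166/237466249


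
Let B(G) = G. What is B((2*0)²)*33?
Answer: 0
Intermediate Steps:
B((2*0)²)*33 = (2*0)²*33 = 0²*33 = 0*33 = 0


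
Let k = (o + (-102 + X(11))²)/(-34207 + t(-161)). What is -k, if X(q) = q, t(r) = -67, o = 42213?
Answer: 25247/17137 ≈ 1.4732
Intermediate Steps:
k = -25247/17137 (k = (42213 + (-102 + 11)²)/(-34207 - 67) = (42213 + (-91)²)/(-34274) = (42213 + 8281)*(-1/34274) = 50494*(-1/34274) = -25247/17137 ≈ -1.4732)
-k = -1*(-25247/17137) = 25247/17137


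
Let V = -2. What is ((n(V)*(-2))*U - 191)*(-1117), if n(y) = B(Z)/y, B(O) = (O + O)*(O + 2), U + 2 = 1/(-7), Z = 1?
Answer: 1593959/7 ≈ 2.2771e+5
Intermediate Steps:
U = -15/7 (U = -2 + 1/(-7) = -2 - ⅐ = -15/7 ≈ -2.1429)
B(O) = 2*O*(2 + O) (B(O) = (2*O)*(2 + O) = 2*O*(2 + O))
n(y) = 6/y (n(y) = (2*1*(2 + 1))/y = (2*1*3)/y = 6/y)
((n(V)*(-2))*U - 191)*(-1117) = (((6/(-2))*(-2))*(-15/7) - 191)*(-1117) = (((6*(-½))*(-2))*(-15/7) - 191)*(-1117) = (-3*(-2)*(-15/7) - 191)*(-1117) = (6*(-15/7) - 191)*(-1117) = (-90/7 - 191)*(-1117) = -1427/7*(-1117) = 1593959/7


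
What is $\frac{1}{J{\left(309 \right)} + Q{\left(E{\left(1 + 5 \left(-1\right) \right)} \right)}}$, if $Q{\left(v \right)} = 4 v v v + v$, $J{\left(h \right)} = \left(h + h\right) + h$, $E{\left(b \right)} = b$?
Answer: $\frac{1}{667} \approx 0.0014993$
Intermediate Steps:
$J{\left(h \right)} = 3 h$ ($J{\left(h \right)} = 2 h + h = 3 h$)
$Q{\left(v \right)} = v + 4 v^{3}$ ($Q{\left(v \right)} = 4 v^{2} v + v = 4 v^{3} + v = v + 4 v^{3}$)
$\frac{1}{J{\left(309 \right)} + Q{\left(E{\left(1 + 5 \left(-1\right) \right)} \right)}} = \frac{1}{3 \cdot 309 + \left(\left(1 + 5 \left(-1\right)\right) + 4 \left(1 + 5 \left(-1\right)\right)^{3}\right)} = \frac{1}{927 + \left(\left(1 - 5\right) + 4 \left(1 - 5\right)^{3}\right)} = \frac{1}{927 + \left(-4 + 4 \left(-4\right)^{3}\right)} = \frac{1}{927 + \left(-4 + 4 \left(-64\right)\right)} = \frac{1}{927 - 260} = \frac{1}{667}$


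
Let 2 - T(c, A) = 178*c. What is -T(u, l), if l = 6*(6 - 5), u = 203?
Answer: 36132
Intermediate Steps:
l = 6 (l = 6*1 = 6)
T(c, A) = 2 - 178*c
-T(u, l) = -(2 - 178*203) = -(2 - 36134) = -1*(-36132) = 36132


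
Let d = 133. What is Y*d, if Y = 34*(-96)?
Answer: -434112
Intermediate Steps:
Y = -3264
Y*d = -3264*133 = -434112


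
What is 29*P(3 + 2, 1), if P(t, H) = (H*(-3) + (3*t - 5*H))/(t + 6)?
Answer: 203/11 ≈ 18.455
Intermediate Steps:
P(t, H) = (-8*H + 3*t)/(6 + t) (P(t, H) = (-3*H + (-5*H + 3*t))/(6 + t) = (-8*H + 3*t)/(6 + t))
29*P(3 + 2, 1) = 29*((-8*1 + 3*(3 + 2))/(6 + (3 + 2))) = 29*((-8 + 3*5)/(6 + 5)) = 29*((-8 + 15)/11) = 29*((1/11)*7) = 29*(7/11) = 203/11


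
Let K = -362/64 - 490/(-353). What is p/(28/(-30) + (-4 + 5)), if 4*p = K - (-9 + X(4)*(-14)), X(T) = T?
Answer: 10290405/45184 ≈ 227.74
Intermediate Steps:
K = -48213/11296 (K = -362*1/64 - 490*(-1/353) = -181/32 + 490/353 = -48213/11296 ≈ -4.2682)
p = 686027/45184 (p = (-48213/11296 - (-9 + 4*(-14)))/4 = (-48213/11296 - (-9 - 56))/4 = (-48213/11296 - 1*(-65))/4 = (-48213/11296 + 65)/4 = (1/4)*(686027/11296) = 686027/45184 ≈ 15.183)
p/(28/(-30) + (-4 + 5)) = 686027/(45184*(28/(-30) + (-4 + 5))) = 686027/(45184*(28*(-1/30) + 1)) = 686027/(45184*(-14/15 + 1)) = 686027/(45184*(1/15)) = (686027/45184)*15 = 10290405/45184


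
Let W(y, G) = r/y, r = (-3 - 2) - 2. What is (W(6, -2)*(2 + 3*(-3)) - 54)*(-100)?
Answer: 13750/3 ≈ 4583.3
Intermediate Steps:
r = -7 (r = -5 - 2 = -7)
W(y, G) = -7/y
(W(6, -2)*(2 + 3*(-3)) - 54)*(-100) = ((-7/6)*(2 + 3*(-3)) - 54)*(-100) = ((-7*⅙)*(2 - 9) - 54)*(-100) = (-7/6*(-7) - 54)*(-100) = (49/6 - 54)*(-100) = -275/6*(-100) = 13750/3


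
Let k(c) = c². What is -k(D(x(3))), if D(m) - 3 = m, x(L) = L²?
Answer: -144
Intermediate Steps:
D(m) = 3 + m
-k(D(x(3))) = -(3 + 3²)² = -(3 + 9)² = -1*12² = -1*144 = -144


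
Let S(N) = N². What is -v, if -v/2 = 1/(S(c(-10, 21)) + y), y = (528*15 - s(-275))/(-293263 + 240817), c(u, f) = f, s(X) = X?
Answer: 104892/23120491 ≈ 0.0045368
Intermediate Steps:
y = -8195/52446 (y = (528*15 - 1*(-275))/(-293263 + 240817) = (7920 + 275)/(-52446) = 8195*(-1/52446) = -8195/52446 ≈ -0.15626)
v = -104892/23120491 (v = -2/(21² - 8195/52446) = -2/(441 - 8195/52446) = -2/23120491/52446 = -2*52446/23120491 = -104892/23120491 ≈ -0.0045368)
-v = -1*(-104892/23120491) = 104892/23120491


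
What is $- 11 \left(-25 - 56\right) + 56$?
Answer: $947$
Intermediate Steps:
$- 11 \left(-25 - 56\right) + 56 = \left(-11\right) \left(-81\right) + 56 = 891 + 56 = 947$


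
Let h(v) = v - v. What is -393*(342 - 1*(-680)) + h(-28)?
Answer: -401646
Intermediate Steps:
h(v) = 0
-393*(342 - 1*(-680)) + h(-28) = -393*(342 - 1*(-680)) + 0 = -393*(342 + 680) + 0 = -393*1022 + 0 = -401646 + 0 = -401646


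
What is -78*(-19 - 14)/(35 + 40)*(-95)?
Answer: -16302/5 ≈ -3260.4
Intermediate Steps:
-78*(-19 - 14)/(35 + 40)*(-95) = -(-2574)/75*(-95) = -78*(-11/25)*(-95) = (858/25)*(-95) = -16302/5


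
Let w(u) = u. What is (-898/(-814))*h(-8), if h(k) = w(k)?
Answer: -3592/407 ≈ -8.8255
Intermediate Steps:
h(k) = k
(-898/(-814))*h(-8) = -898/(-814)*(-8) = -898*(-1/814)*(-8) = (449/407)*(-8) = -3592/407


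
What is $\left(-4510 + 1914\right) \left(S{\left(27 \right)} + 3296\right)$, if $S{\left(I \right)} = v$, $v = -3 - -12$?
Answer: $-8579780$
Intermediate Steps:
$v = 9$ ($v = -3 + 12 = 9$)
$S{\left(I \right)} = 9$
$\left(-4510 + 1914\right) \left(S{\left(27 \right)} + 3296\right) = \left(-4510 + 1914\right) \left(9 + 3296\right) = \left(-2596\right) 3305 = -8579780$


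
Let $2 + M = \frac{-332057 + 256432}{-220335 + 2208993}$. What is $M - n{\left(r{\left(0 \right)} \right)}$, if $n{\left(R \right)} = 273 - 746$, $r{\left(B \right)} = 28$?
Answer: $\frac{936582293}{1988658} \approx 470.96$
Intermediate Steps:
$n{\left(R \right)} = -473$ ($n{\left(R \right)} = 273 - 746 = -473$)
$M = - \frac{4052941}{1988658}$ ($M = -2 + \frac{-332057 + 256432}{-220335 + 2208993} = -2 - \frac{75625}{1988658} = - \frac{4052941}{1988658} \approx -2.038$)
$M - n{\left(r{\left(0 \right)} \right)} = - \frac{4052941}{1988658} - -473 = - \frac{4052941}{1988658} + 473 = \frac{936582293}{1988658}$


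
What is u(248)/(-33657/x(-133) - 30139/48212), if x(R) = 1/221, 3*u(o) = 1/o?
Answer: -12053/66701531405958 ≈ -1.8070e-10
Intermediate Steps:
u(o) = 1/(3*o)
x(R) = 1/221
u(248)/(-33657/x(-133) - 30139/48212) = ((1/3)/248)/(-33657/1/221 - 30139/48212) = ((1/3)*(1/248))/(-33657*221 - 30139*1/48212) = 1/(744*(-7438197 - 30139/48212)) = 1/(744*(-358610383903/48212)) = (1/744)*(-48212/358610383903) = -12053/66701531405958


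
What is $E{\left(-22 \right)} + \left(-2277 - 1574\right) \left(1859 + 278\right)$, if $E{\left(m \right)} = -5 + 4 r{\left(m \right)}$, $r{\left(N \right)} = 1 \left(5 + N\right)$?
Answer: $-8229660$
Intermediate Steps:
$r{\left(N \right)} = 5 + N$
$E{\left(m \right)} = 15 + 4 m$ ($E{\left(m \right)} = -5 + 4 \left(5 + m\right) = -5 + \left(20 + 4 m\right) = 15 + 4 m$)
$E{\left(-22 \right)} + \left(-2277 - 1574\right) \left(1859 + 278\right) = \left(15 + 4 \left(-22\right)\right) + \left(-2277 - 1574\right) \left(1859 + 278\right) = \left(15 - 88\right) - 8229587 = -73 - 8229587 = -8229660$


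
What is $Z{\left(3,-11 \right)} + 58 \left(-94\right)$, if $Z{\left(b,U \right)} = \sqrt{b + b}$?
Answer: $-5452 + \sqrt{6} \approx -5449.5$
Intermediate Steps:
$Z{\left(b,U \right)} = \sqrt{2} \sqrt{b}$ ($Z{\left(b,U \right)} = \sqrt{2 b} = \sqrt{2} \sqrt{b}$)
$Z{\left(3,-11 \right)} + 58 \left(-94\right) = \sqrt{2} \sqrt{3} + 58 \left(-94\right) = \sqrt{6} - 5452 = -5452 + \sqrt{6}$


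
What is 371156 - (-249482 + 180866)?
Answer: 439772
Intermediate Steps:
371156 - (-249482 + 180866) = 371156 - 1*(-68616) = 371156 + 68616 = 439772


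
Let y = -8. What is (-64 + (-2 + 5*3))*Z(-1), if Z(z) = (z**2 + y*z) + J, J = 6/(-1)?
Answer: -153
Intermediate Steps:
J = -6 (J = 6*(-1) = -6)
Z(z) = -6 + z**2 - 8*z (Z(z) = (z**2 - 8*z) - 6 = -6 + z**2 - 8*z)
(-64 + (-2 + 5*3))*Z(-1) = (-64 + (-2 + 5*3))*(-6 + (-1)**2 - 8*(-1)) = (-64 + (-2 + 15))*(-6 + 1 + 8) = (-64 + 13)*3 = -51*3 = -153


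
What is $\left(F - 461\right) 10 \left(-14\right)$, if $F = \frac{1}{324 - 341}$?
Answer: $\frac{1097320}{17} \approx 64548.0$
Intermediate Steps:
$F = - \frac{1}{17}$ ($F = \frac{1}{-17} = - \frac{1}{17} \approx -0.058824$)
$\left(F - 461\right) 10 \left(-14\right) = \left(- \frac{1}{17} - 461\right) 10 \left(-14\right) = \left(- \frac{7838}{17}\right) \left(-140\right) = \frac{1097320}{17}$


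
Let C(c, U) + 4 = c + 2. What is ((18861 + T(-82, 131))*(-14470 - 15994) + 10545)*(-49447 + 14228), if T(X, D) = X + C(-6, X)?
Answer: 20139252559581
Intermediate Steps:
C(c, U) = -2 + c (C(c, U) = -4 + (c + 2) = -4 + (2 + c) = -2 + c)
T(X, D) = -8 + X (T(X, D) = X + (-2 - 6) = X - 8 = -8 + X)
((18861 + T(-82, 131))*(-14470 - 15994) + 10545)*(-49447 + 14228) = ((18861 + (-8 - 82))*(-14470 - 15994) + 10545)*(-49447 + 14228) = ((18861 - 90)*(-30464) + 10545)*(-35219) = (18771*(-30464) + 10545)*(-35219) = (-571839744 + 10545)*(-35219) = -571829199*(-35219) = 20139252559581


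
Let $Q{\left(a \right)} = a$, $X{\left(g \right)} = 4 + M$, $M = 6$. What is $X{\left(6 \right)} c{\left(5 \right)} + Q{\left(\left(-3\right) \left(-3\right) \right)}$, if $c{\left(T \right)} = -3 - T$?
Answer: $-71$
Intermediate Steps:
$X{\left(g \right)} = 10$ ($X{\left(g \right)} = 4 + 6 = 10$)
$X{\left(6 \right)} c{\left(5 \right)} + Q{\left(\left(-3\right) \left(-3\right) \right)} = 10 \left(-3 - 5\right) - -9 = 10 \left(-3 - 5\right) + 9 = 10 \left(-8\right) + 9 = -80 + 9 = -71$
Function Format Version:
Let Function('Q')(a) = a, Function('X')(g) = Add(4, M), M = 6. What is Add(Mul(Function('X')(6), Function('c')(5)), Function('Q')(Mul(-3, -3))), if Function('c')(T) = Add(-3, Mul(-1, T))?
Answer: -71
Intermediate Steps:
Function('X')(g) = 10 (Function('X')(g) = Add(4, 6) = 10)
Add(Mul(Function('X')(6), Function('c')(5)), Function('Q')(Mul(-3, -3))) = Add(Mul(10, Add(-3, Mul(-1, 5))), Mul(-3, -3)) = Add(Mul(10, Add(-3, -5)), 9) = Add(Mul(10, -8), 9) = Add(-80, 9) = -71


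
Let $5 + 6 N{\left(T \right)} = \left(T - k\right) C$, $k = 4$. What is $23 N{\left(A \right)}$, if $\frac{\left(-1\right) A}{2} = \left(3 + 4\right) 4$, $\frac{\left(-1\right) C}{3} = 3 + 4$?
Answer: $\frac{28865}{6} \approx 4810.8$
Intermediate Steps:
$C = -21$ ($C = - 3 \left(3 + 4\right) = \left(-3\right) 7 = -21$)
$A = -56$ ($A = - 2 \left(3 + 4\right) 4 = - 2 \cdot 7 \cdot 4 = \left(-2\right) 28 = -56$)
$N{\left(T \right)} = \frac{79}{6} - \frac{7 T}{2}$ ($N{\left(T \right)} = - \frac{5}{6} + \frac{\left(T - 4\right) \left(-21\right)}{6} = - \frac{5}{6} + \frac{\left(-4 + T\right) \left(-21\right)}{6} = - \frac{5}{6} + \frac{84 - 21 T}{6} = - \frac{5}{6} - \left(-14 + \frac{7 T}{2}\right) = \frac{79}{6} - \frac{7 T}{2}$)
$23 N{\left(A \right)} = 23 \left(\frac{79}{6} - -196\right) = 23 \left(\frac{79}{6} + 196\right) = 23 \cdot \frac{1255}{6} = \frac{28865}{6}$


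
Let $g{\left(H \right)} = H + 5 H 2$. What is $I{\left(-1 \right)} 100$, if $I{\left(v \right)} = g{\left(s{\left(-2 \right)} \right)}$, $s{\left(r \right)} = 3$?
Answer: $3300$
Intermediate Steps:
$g{\left(H \right)} = 11 H$ ($g{\left(H \right)} = H + 5 \cdot 2 H = H + 10 H = 11 H$)
$I{\left(v \right)} = 33$ ($I{\left(v \right)} = 11 \cdot 3 = 33$)
$I{\left(-1 \right)} 100 = 33 \cdot 100 = 3300$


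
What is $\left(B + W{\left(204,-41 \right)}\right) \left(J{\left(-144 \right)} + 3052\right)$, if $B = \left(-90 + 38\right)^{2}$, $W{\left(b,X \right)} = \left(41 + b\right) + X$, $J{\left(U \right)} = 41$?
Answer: $8994444$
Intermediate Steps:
$W{\left(b,X \right)} = 41 + X + b$
$B = 2704$ ($B = \left(-52\right)^{2} = 2704$)
$\left(B + W{\left(204,-41 \right)}\right) \left(J{\left(-144 \right)} + 3052\right) = \left(2704 + \left(41 - 41 + 204\right)\right) \left(41 + 3052\right) = \left(2704 + 204\right) 3093 = 2908 \cdot 3093 = 8994444$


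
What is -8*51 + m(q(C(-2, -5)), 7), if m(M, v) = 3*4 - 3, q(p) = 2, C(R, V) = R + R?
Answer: -399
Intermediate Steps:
C(R, V) = 2*R
m(M, v) = 9 (m(M, v) = 12 - 3 = 9)
-8*51 + m(q(C(-2, -5)), 7) = -8*51 + 9 = -408 + 9 = -399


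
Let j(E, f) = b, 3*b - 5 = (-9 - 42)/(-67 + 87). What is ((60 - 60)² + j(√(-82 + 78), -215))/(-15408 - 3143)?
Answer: -49/1113060 ≈ -4.4023e-5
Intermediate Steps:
b = 49/60 (b = 5/3 + ((-9 - 42)/(-67 + 87))/3 = 5/3 + (-51/20)/3 = 5/3 + (-51*1/20)/3 = 5/3 + (⅓)*(-51/20) = 5/3 - 17/20 = 49/60 ≈ 0.81667)
j(E, f) = 49/60
((60 - 60)² + j(√(-82 + 78), -215))/(-15408 - 3143) = ((60 - 60)² + 49/60)/(-15408 - 3143) = (0² + 49/60)/(-18551) = (0 + 49/60)*(-1/18551) = (49/60)*(-1/18551) = -49/1113060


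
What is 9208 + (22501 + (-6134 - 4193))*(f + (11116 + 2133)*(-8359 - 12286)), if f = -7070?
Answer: -3329986776242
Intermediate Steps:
9208 + (22501 + (-6134 - 4193))*(f + (11116 + 2133)*(-8359 - 12286)) = 9208 + (22501 + (-6134 - 4193))*(-7070 + (11116 + 2133)*(-8359 - 12286)) = 9208 + (22501 - 10327)*(-7070 + 13249*(-20645)) = 9208 + 12174*(-7070 - 273525605) = 9208 + 12174*(-273532675) = 9208 - 3329986785450 = -3329986776242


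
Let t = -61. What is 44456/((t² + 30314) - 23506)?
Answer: 44456/10529 ≈ 4.2222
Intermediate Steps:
44456/((t² + 30314) - 23506) = 44456/(((-61)² + 30314) - 23506) = 44456/((3721 + 30314) - 23506) = 44456/(34035 - 23506) = 44456/10529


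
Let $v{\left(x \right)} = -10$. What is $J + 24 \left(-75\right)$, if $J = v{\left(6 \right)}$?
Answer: $-1810$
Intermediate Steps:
$J = -10$
$J + 24 \left(-75\right) = -10 + 24 \left(-75\right) = -10 - 1800 = -1810$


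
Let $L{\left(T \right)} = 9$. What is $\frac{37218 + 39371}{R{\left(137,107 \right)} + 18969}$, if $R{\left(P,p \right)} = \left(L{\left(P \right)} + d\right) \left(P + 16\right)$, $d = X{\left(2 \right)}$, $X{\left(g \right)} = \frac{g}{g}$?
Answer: $\frac{76589}{20499} \approx 3.7362$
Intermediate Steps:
$X{\left(g \right)} = 1$
$d = 1$
$R{\left(P,p \right)} = 160 + 10 P$ ($R{\left(P,p \right)} = \left(9 + 1\right) \left(P + 16\right) = 10 \left(16 + P\right) = 160 + 10 P$)
$\frac{37218 + 39371}{R{\left(137,107 \right)} + 18969} = \frac{37218 + 39371}{\left(160 + 10 \cdot 137\right) + 18969} = \frac{76589}{\left(160 + 1370\right) + 18969} = \frac{76589}{1530 + 18969} = \frac{76589}{20499}$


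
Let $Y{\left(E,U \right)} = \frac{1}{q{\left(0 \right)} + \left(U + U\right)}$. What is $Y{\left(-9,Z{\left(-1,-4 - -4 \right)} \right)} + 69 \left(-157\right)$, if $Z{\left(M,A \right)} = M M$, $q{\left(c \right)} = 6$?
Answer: $- \frac{86663}{8} \approx -10833.0$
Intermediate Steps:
$Z{\left(M,A \right)} = M^{2}$
$Y{\left(E,U \right)} = \frac{1}{6 + 2 U}$ ($Y{\left(E,U \right)} = \frac{1}{6 + \left(U + U\right)} = \frac{1}{6 + 2 U}$)
$Y{\left(-9,Z{\left(-1,-4 - -4 \right)} \right)} + 69 \left(-157\right) = \frac{1}{2 \left(3 + \left(-1\right)^{2}\right)} + 69 \left(-157\right) = \frac{1}{2 \left(3 + 1\right)} - 10833 = \frac{1}{2 \cdot 4} - 10833 = \frac{1}{2} \cdot \frac{1}{4} - 10833 = \frac{1}{8} - 10833 = - \frac{86663}{8}$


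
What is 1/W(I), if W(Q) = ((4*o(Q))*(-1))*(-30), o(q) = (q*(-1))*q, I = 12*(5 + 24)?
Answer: -1/14532480 ≈ -6.8811e-8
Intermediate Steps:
I = 348 (I = 12*29 = 348)
o(q) = -q**2 (o(q) = (-q)*q = -q**2)
W(Q) = -120*Q**2 (W(Q) = ((4*(-Q**2))*(-1))*(-30) = (-4*Q**2*(-1))*(-30) = (4*Q**2)*(-30) = -120*Q**2)
1/W(I) = 1/(-120*348**2) = 1/(-120*121104) = 1/(-14532480) = -1/14532480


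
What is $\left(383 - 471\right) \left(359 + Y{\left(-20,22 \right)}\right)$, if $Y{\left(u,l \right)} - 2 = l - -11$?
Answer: $-34672$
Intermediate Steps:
$Y{\left(u,l \right)} = 13 + l$ ($Y{\left(u,l \right)} = 2 + \left(l - -11\right) = 2 + \left(l + 11\right) = 2 + \left(11 + l\right) = 13 + l$)
$\left(383 - 471\right) \left(359 + Y{\left(-20,22 \right)}\right) = \left(383 - 471\right) \left(359 + \left(13 + 22\right)\right) = - 88 \left(359 + 35\right) = \left(-88\right) 394 = -34672$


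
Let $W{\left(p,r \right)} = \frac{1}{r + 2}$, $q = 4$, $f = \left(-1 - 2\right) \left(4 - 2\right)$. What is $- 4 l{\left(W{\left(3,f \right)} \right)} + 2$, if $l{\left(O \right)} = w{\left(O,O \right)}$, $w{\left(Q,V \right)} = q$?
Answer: $-14$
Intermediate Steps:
$f = -6$ ($f = \left(-3\right) 2 = -6$)
$W{\left(p,r \right)} = \frac{1}{2 + r}$
$w{\left(Q,V \right)} = 4$
$l{\left(O \right)} = 4$
$- 4 l{\left(W{\left(3,f \right)} \right)} + 2 = \left(-4\right) 4 + 2 = -16 + 2 = -14$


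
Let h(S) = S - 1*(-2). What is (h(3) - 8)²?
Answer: 9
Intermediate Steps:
h(S) = 2 + S (h(S) = S + 2 = 2 + S)
(h(3) - 8)² = ((2 + 3) - 8)² = (5 - 8)² = (-3)² = 9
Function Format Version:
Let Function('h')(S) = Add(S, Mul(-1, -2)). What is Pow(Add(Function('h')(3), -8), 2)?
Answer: 9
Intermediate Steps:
Function('h')(S) = Add(2, S) (Function('h')(S) = Add(S, 2) = Add(2, S))
Pow(Add(Function('h')(3), -8), 2) = Pow(Add(Add(2, 3), -8), 2) = Pow(Add(5, -8), 2) = Pow(-3, 2) = 9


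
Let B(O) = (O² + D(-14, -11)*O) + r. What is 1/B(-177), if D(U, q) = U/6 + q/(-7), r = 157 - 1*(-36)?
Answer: 7/221598 ≈ 3.1589e-5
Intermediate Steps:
r = 193 (r = 157 + 36 = 193)
D(U, q) = -q/7 + U/6 (D(U, q) = U*(⅙) + q*(-⅐) = U/6 - q/7 = -q/7 + U/6)
B(O) = 193 + O² - 16*O/21 (B(O) = (O² + (-⅐*(-11) + (⅙)*(-14))*O) + 193 = (O² + (11/7 - 7/3)*O) + 193 = (O² - 16*O/21) + 193 = 193 + O² - 16*O/21)
1/B(-177) = 1/(193 + (-177)² - 16/21*(-177)) = 1/(193 + 31329 + 944/7) = 1/(221598/7) = 7/221598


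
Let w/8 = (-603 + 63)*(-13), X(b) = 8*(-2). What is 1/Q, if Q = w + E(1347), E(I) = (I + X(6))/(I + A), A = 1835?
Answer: 3182/178702451 ≈ 1.7806e-5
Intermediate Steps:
X(b) = -16
w = 56160 (w = 8*((-603 + 63)*(-13)) = 8*(-540*(-13)) = 8*7020 = 56160)
E(I) = (-16 + I)/(1835 + I) (E(I) = (I - 16)/(I + 1835) = (-16 + I)/(1835 + I))
Q = 178702451/3182 (Q = 56160 + (-16 + 1347)/(1835 + 1347) = 56160 + 1331/3182 = 178702451/3182 ≈ 56160.)
1/Q = 1/(178702451/3182) = 3182/178702451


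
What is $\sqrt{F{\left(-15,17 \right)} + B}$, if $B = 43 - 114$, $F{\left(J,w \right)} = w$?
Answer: $3 i \sqrt{6} \approx 7.3485 i$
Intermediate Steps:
$B = -71$
$\sqrt{F{\left(-15,17 \right)} + B} = \sqrt{17 - 71} = \sqrt{-54} = 3 i \sqrt{6}$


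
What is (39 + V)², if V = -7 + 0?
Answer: 1024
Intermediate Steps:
V = -7
(39 + V)² = (39 - 7)² = 32² = 1024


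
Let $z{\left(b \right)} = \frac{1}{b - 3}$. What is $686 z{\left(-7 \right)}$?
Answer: $- \frac{343}{5} \approx -68.6$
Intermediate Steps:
$z{\left(b \right)} = \frac{1}{-3 + b}$
$686 z{\left(-7 \right)} = \frac{686}{-3 - 7} = \frac{686}{-10} = 686 \left(- \frac{1}{10}\right) = - \frac{343}{5}$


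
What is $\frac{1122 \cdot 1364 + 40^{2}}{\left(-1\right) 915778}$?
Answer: $- \frac{766004}{457889} \approx -1.6729$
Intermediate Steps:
$\frac{1122 \cdot 1364 + 40^{2}}{\left(-1\right) 915778} = \frac{1530408 + 1600}{-915778} = 1532008 \left(- \frac{1}{915778}\right) = - \frac{766004}{457889}$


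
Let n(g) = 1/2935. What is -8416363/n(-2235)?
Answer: -24702025405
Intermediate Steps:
n(g) = 1/2935
-8416363/n(-2235) = -8416363/1/2935 = -8416363*2935 = -24702025405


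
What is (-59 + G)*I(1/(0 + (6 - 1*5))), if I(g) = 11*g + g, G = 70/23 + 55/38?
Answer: -285846/437 ≈ -654.11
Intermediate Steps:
G = 3925/874 (G = 70*(1/23) + 55*(1/38) = 70/23 + 55/38 = 3925/874 ≈ 4.4908)
I(g) = 12*g
(-59 + G)*I(1/(0 + (6 - 1*5))) = (-59 + 3925/874)*(12/(0 + (6 - 1*5))) = -285846/(437*(0 + (6 - 5))) = -285846/(437*(0 + 1)) = -285846/(437*1) = -285846/437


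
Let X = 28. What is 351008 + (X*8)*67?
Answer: 366016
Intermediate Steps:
351008 + (X*8)*67 = 351008 + (28*8)*67 = 351008 + 224*67 = 351008 + 15008 = 366016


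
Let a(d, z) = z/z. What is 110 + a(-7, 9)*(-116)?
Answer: -6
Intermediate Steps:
a(d, z) = 1
110 + a(-7, 9)*(-116) = 110 + 1*(-116) = 110 - 116 = -6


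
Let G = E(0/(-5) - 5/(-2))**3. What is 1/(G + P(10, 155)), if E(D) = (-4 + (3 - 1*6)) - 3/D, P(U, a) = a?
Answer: -125/49546 ≈ -0.0025229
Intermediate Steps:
E(D) = -7 - 3/D (E(D) = (-4 + (3 - 6)) - 3/D = (-4 - 3) - 3/D = -7 - 3/D)
G = -68921/125 (G = (-7 - 3/(0/(-5) - 5/(-2)))**3 = (-7 - 3/(0*(-1/5) - 5*(-1/2)))**3 = (-7 - 3/(0 + 5/2))**3 = (-7 - 3/5/2)**3 = (-7 - 3*2/5)**3 = (-7 - 6/5)**3 = (-41/5)**3 = -68921/125 ≈ -551.37)
1/(G + P(10, 155)) = 1/(-68921/125 + 155) = 1/(-49546/125) = -125/49546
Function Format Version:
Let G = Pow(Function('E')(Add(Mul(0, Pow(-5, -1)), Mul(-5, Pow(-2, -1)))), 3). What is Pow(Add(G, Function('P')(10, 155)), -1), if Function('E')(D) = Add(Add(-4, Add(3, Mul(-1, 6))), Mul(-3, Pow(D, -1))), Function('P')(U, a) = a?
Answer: Rational(-125, 49546) ≈ -0.0025229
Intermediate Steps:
Function('E')(D) = Add(-7, Mul(-3, Pow(D, -1))) (Function('E')(D) = Add(Add(-4, Add(3, -6)), Mul(-3, Pow(D, -1))) = Add(Add(-4, -3), Mul(-3, Pow(D, -1))) = Add(-7, Mul(-3, Pow(D, -1))))
G = Rational(-68921, 125) (G = Pow(Add(-7, Mul(-3, Pow(Add(Mul(0, Pow(-5, -1)), Mul(-5, Pow(-2, -1))), -1))), 3) = Pow(Add(-7, Mul(-3, Pow(Add(Mul(0, Rational(-1, 5)), Mul(-5, Rational(-1, 2))), -1))), 3) = Pow(Add(-7, Mul(-3, Pow(Add(0, Rational(5, 2)), -1))), 3) = Pow(Add(-7, Mul(-3, Pow(Rational(5, 2), -1))), 3) = Pow(Add(-7, Mul(-3, Rational(2, 5))), 3) = Pow(Add(-7, Rational(-6, 5)), 3) = Pow(Rational(-41, 5), 3) = Rational(-68921, 125) ≈ -551.37)
Pow(Add(G, Function('P')(10, 155)), -1) = Pow(Add(Rational(-68921, 125), 155), -1) = Pow(Rational(-49546, 125), -1) = Rational(-125, 49546)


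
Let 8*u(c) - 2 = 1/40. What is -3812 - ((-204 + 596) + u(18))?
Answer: -1345361/320 ≈ -4204.3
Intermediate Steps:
u(c) = 81/320 (u(c) = ¼ + (⅛)/40 = ¼ + (⅛)*(1/40) = ¼ + 1/320 = 81/320)
-3812 - ((-204 + 596) + u(18)) = -3812 - ((-204 + 596) + 81/320) = -3812 - (392 + 81/320) = -3812 - 1*125521/320 = -3812 - 125521/320 = -1345361/320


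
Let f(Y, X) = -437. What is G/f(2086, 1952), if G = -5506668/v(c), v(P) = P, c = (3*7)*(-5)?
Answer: -1835556/15295 ≈ -120.01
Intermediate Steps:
c = -105 (c = 21*(-5) = -105)
G = 1835556/35 (G = -5506668/(-105) = -5506668*(-1/105) = 1835556/35 ≈ 52444.)
G/f(2086, 1952) = (1835556/35)/(-437) = (1835556/35)*(-1/437) = -1835556/15295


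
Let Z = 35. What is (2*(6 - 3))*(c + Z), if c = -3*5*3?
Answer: -60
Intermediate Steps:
c = -45 (c = -15*3 = -45)
(2*(6 - 3))*(c + Z) = (2*(6 - 3))*(-45 + 35) = (2*3)*(-10) = 6*(-10) = -60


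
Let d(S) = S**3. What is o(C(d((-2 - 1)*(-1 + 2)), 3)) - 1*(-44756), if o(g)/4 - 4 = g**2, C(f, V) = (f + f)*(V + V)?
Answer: 464676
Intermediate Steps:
C(f, V) = 4*V*f (C(f, V) = (2*f)*(2*V) = 4*V*f)
o(g) = 16 + 4*g**2
o(C(d((-2 - 1)*(-1 + 2)), 3)) - 1*(-44756) = (16 + 4*(4*3*((-2 - 1)*(-1 + 2))**3)**2) - 1*(-44756) = (16 + 4*(4*3*(-3*1)**3)**2) + 44756 = (16 + 4*(4*3*(-3)**3)**2) + 44756 = (16 + 4*(4*3*(-27))**2) + 44756 = (16 + 4*(-324)**2) + 44756 = (16 + 4*104976) + 44756 = (16 + 419904) + 44756 = 419920 + 44756 = 464676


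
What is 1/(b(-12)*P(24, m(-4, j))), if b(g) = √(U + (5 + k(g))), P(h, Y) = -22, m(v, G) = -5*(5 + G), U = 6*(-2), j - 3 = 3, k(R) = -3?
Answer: I*√10/220 ≈ 0.014374*I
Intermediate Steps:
j = 6 (j = 3 + 3 = 6)
U = -12
m(v, G) = -25 - 5*G
b(g) = I*√10 (b(g) = √(-12 + (5 - 3)) = √(-12 + 2) = √(-10) = I*√10)
1/(b(-12)*P(24, m(-4, j))) = 1/((I*√10)*(-22)) = 1/(-22*I*√10) = I*√10/220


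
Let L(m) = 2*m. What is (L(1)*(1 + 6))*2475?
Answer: 34650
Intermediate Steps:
(L(1)*(1 + 6))*2475 = ((2*1)*(1 + 6))*2475 = (2*7)*2475 = 14*2475 = 34650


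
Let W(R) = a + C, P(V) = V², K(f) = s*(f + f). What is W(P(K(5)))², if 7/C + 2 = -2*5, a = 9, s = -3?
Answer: 10201/144 ≈ 70.840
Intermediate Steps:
K(f) = -6*f (K(f) = -3*(f + f) = -6*f)
C = -7/12 (C = 7/(-2 - 2*5) = 7/(-2 - 10) = 7/(-12) = 7*(-1/12) = -7/12 ≈ -0.58333)
W(R) = 101/12 (W(R) = 9 - 7/12 = 101/12)
W(P(K(5)))² = (101/12)² = 10201/144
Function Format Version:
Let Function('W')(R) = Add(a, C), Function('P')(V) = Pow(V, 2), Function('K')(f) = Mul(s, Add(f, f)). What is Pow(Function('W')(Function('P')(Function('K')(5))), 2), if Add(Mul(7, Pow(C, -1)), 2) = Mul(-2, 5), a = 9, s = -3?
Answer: Rational(10201, 144) ≈ 70.840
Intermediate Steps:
Function('K')(f) = Mul(-6, f) (Function('K')(f) = Mul(-3, Add(f, f)) = Mul(-3, Mul(2, f)) = Mul(-6, f))
C = Rational(-7, 12) (C = Mul(7, Pow(Add(-2, Mul(-2, 5)), -1)) = Mul(7, Pow(Add(-2, -10), -1)) = Mul(7, Pow(-12, -1)) = Mul(7, Rational(-1, 12)) = Rational(-7, 12) ≈ -0.58333)
Function('W')(R) = Rational(101, 12) (Function('W')(R) = Add(9, Rational(-7, 12)) = Rational(101, 12))
Pow(Function('W')(Function('P')(Function('K')(5))), 2) = Pow(Rational(101, 12), 2) = Rational(10201, 144)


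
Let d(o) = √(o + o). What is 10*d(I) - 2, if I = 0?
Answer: -2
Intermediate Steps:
d(o) = √2*√o (d(o) = √(2*o) = √2*√o)
10*d(I) - 2 = 10*(√2*√0) - 2 = 10*(√2*0) - 2 = 10*0 - 2 = 0 - 2 = -2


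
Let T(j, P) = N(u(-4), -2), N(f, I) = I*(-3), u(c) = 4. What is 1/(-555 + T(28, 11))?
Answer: -1/549 ≈ -0.0018215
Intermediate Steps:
N(f, I) = -3*I
T(j, P) = 6 (T(j, P) = -3*(-2) = 6)
1/(-555 + T(28, 11)) = 1/(-555 + 6) = 1/(-549) = -1/549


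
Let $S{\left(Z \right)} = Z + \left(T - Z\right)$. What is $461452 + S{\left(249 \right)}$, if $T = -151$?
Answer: $461301$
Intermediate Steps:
$S{\left(Z \right)} = -151$ ($S{\left(Z \right)} = Z - \left(151 + Z\right) = -151$)
$461452 + S{\left(249 \right)} = 461452 - 151 = 461301$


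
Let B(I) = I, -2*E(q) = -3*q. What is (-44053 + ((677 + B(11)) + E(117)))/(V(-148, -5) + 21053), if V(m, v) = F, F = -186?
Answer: -86379/41734 ≈ -2.0698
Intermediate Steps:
V(m, v) = -186
E(q) = 3*q/2 (E(q) = -(-3)*q/2 = 3*q/2)
(-44053 + ((677 + B(11)) + E(117)))/(V(-148, -5) + 21053) = (-44053 + ((677 + 11) + (3/2)*117))/(-186 + 21053) = (-44053 + (688 + 351/2))/20867 = (-44053 + 1727/2)*(1/20867) = -86379/2*1/20867 = -86379/41734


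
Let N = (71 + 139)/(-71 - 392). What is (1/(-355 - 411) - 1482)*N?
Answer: 119197365/177329 ≈ 672.18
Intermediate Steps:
N = -210/463 (N = 210/(-463) = 210*(-1/463) = -210/463 ≈ -0.45356)
(1/(-355 - 411) - 1482)*N = (1/(-355 - 411) - 1482)*(-210/463) = (1/(-766) - 1482)*(-210/463) = (-1/766 - 1482)*(-210/463) = -1135213/766*(-210/463) = 119197365/177329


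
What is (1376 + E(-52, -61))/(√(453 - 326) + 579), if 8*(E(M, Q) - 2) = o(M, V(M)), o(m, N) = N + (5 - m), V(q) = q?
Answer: 6385791/2680912 - 11029*√127/2680912 ≈ 2.3356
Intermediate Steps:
o(m, N) = 5 + N - m
E(M, Q) = 21/8 (E(M, Q) = 2 + (5 + M - M)/8 = 2 + (⅛)*5 = 2 + 5/8 = 21/8)
(1376 + E(-52, -61))/(√(453 - 326) + 579) = (1376 + 21/8)/(√(453 - 326) + 579) = 11029/(8*(√127 + 579)) = 11029/(8*(579 + √127))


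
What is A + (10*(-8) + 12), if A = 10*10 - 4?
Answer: 28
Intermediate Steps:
A = 96 (A = 100 - 4 = 96)
A + (10*(-8) + 12) = 96 + (10*(-8) + 12) = 96 + (-80 + 12) = 96 - 68 = 28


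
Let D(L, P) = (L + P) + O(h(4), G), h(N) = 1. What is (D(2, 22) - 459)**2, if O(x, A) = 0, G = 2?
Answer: 189225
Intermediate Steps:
D(L, P) = L + P (D(L, P) = (L + P) + 0 = L + P)
(D(2, 22) - 459)**2 = ((2 + 22) - 459)**2 = (24 - 459)**2 = (-435)**2 = 189225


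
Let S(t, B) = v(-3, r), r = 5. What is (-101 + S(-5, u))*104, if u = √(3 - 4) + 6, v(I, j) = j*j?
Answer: -7904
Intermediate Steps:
v(I, j) = j²
u = 6 + I (u = √(-1) + 6 = I + 6 = 6 + I ≈ 6.0 + 1.0*I)
S(t, B) = 25 (S(t, B) = 5² = 25)
(-101 + S(-5, u))*104 = (-101 + 25)*104 = -76*104 = -7904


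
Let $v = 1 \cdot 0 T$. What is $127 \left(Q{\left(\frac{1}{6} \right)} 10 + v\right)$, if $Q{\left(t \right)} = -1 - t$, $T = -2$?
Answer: $- \frac{4445}{3} \approx -1481.7$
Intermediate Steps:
$v = 0$ ($v = 1 \cdot 0 \left(-2\right) = 0 \left(-2\right) = 0$)
$127 \left(Q{\left(\frac{1}{6} \right)} 10 + v\right) = 127 \left(\left(-1 - \frac{1}{6}\right) 10 + 0\right) = 127 \left(\left(- \frac{7}{6}\right) 10 + 0\right) = 127 \left(- \frac{35}{3} + 0\right) = 127 \left(- \frac{35}{3}\right) = - \frac{4445}{3}$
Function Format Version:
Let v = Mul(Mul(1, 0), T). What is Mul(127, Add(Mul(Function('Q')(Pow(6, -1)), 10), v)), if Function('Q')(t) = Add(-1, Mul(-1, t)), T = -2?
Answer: Rational(-4445, 3) ≈ -1481.7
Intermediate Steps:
v = 0 (v = Mul(Mul(1, 0), -2) = Mul(0, -2) = 0)
Mul(127, Add(Mul(Function('Q')(Pow(6, -1)), 10), v)) = Mul(127, Add(Mul(Add(-1, Mul(-1, Pow(6, -1))), 10), 0)) = Mul(127, Add(Mul(Add(-1, Mul(-1, Rational(1, 6))), 10), 0)) = Mul(127, Add(Mul(Add(-1, Rational(-1, 6)), 10), 0)) = Mul(127, Add(Mul(Rational(-7, 6), 10), 0)) = Mul(127, Add(Rational(-35, 3), 0)) = Mul(127, Rational(-35, 3)) = Rational(-4445, 3)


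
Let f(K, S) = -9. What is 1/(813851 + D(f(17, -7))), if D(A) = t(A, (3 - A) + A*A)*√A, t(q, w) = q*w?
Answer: 813851/662359755322 + 2511*I/662359755322 ≈ 1.2287e-6 + 3.791e-9*I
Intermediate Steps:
D(A) = A^(3/2)*(3 + A² - A) (D(A) = (A*((3 - A) + A*A))*√A = (A*((3 - A) + A²))*√A = (A*(3 + A² - A))*√A = A^(3/2)*(3 + A² - A))
1/(813851 + D(f(17, -7))) = 1/(813851 + (-9)^(3/2)*(3 + (-9)² - 1*(-9))) = 1/(813851 + (-27*I)*(3 + 81 + 9)) = 1/(813851 - 27*I*93) = 1/(813851 - 2511*I) = (813851 + 2511*I)/662359755322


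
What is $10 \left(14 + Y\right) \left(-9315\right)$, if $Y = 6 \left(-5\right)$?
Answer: $1490400$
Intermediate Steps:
$Y = -30$
$10 \left(14 + Y\right) \left(-9315\right) = 10 \left(14 - 30\right) \left(-9315\right) = 10 \left(-16\right) \left(-9315\right) = \left(-160\right) \left(-9315\right) = 1490400$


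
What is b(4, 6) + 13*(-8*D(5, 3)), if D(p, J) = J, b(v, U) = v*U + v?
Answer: -284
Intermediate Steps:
b(v, U) = v + U*v (b(v, U) = U*v + v = v + U*v)
b(4, 6) + 13*(-8*D(5, 3)) = 4*(1 + 6) + 13*(-8*3) = 4*7 + 13*(-24) = 28 - 312 = -284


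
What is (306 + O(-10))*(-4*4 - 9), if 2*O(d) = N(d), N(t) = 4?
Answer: -7700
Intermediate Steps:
O(d) = 2 (O(d) = (½)*4 = 2)
(306 + O(-10))*(-4*4 - 9) = (306 + 2)*(-4*4 - 9) = 308*(-16 - 9) = 308*(-25) = -7700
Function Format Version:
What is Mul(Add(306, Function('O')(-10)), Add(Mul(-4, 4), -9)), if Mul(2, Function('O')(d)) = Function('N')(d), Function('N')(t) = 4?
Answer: -7700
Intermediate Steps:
Function('O')(d) = 2 (Function('O')(d) = Mul(Rational(1, 2), 4) = 2)
Mul(Add(306, Function('O')(-10)), Add(Mul(-4, 4), -9)) = Mul(Add(306, 2), Add(Mul(-4, 4), -9)) = Mul(308, Add(-16, -9)) = Mul(308, -25) = -7700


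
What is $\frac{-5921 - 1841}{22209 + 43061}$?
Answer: $- \frac{3881}{32635} \approx -0.11892$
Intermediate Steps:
$\frac{-5921 - 1841}{22209 + 43061} = - \frac{7762}{65270} = \left(-7762\right) \frac{1}{65270} = - \frac{3881}{32635}$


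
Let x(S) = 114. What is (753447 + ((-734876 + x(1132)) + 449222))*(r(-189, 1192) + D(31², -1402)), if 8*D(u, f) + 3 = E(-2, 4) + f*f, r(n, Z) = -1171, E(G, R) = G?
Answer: 915334178517/8 ≈ 1.1442e+11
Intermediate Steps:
D(u, f) = -5/8 + f²/8 (D(u, f) = -3/8 + (-2 + f*f)/8 = -3/8 + (-2 + f²)/8 = -3/8 + (-¼ + f²/8) = -5/8 + f²/8)
(753447 + ((-734876 + x(1132)) + 449222))*(r(-189, 1192) + D(31², -1402)) = (753447 + ((-734876 + 114) + 449222))*(-1171 + (-5/8 + (⅛)*(-1402)²)) = (753447 + (-734762 + 449222))*(-1171 + (-5/8 + (⅛)*1965604)) = (753447 - 285540)*(-1171 + (-5/8 + 491401/2)) = 467907*(-1171 + 1965599/8) = 467907*(1956231/8) = 915334178517/8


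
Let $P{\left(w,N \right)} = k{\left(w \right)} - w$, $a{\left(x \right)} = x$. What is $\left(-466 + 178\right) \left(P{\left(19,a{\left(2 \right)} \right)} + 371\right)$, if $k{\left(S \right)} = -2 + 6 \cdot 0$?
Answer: $-100800$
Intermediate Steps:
$k{\left(S \right)} = -2$ ($k{\left(S \right)} = -2 + 0 = -2$)
$P{\left(w,N \right)} = -2 - w$
$\left(-466 + 178\right) \left(P{\left(19,a{\left(2 \right)} \right)} + 371\right) = \left(-466 + 178\right) \left(\left(-2 - 19\right) + 371\right) = - 288 \left(\left(-2 - 19\right) + 371\right) = - 288 \left(-21 + 371\right) = \left(-288\right) 350 = -100800$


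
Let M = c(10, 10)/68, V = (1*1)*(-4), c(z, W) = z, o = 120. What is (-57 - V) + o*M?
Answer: -601/17 ≈ -35.353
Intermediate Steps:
V = -4 (V = 1*(-4) = -4)
M = 5/34 (M = 10/68 = 10*(1/68) = 5/34 ≈ 0.14706)
(-57 - V) + o*M = (-57 - 1*(-4)) + 120*(5/34) = (-57 + 4) + 300/17 = -53 + 300/17 = -601/17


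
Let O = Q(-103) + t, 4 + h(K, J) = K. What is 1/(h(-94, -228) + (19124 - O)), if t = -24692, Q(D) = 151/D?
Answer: 103/4503105 ≈ 2.2873e-5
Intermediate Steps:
h(K, J) = -4 + K
O = -2543427/103 (O = 151/(-103) - 24692 = 151*(-1/103) - 24692 = -151/103 - 24692 = -2543427/103 ≈ -24693.)
1/(h(-94, -228) + (19124 - O)) = 1/((-4 - 94) + (19124 - 1*(-2543427/103))) = 1/(-98 + (19124 + 2543427/103)) = 1/(-98 + 4513199/103) = 1/(4503105/103) = 103/4503105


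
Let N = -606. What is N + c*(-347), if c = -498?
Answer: 172200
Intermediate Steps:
N + c*(-347) = -606 - 498*(-347) = -606 + 172806 = 172200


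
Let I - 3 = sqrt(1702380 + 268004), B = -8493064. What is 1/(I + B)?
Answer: -8493061/72132083179337 - 4*sqrt(123149)/72132083179337 ≈ -1.1776e-7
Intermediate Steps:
I = 3 + 4*sqrt(123149) (I = 3 + sqrt(1702380 + 268004) = 3 + sqrt(1970384) = 3 + 4*sqrt(123149) ≈ 1406.7)
1/(I + B) = 1/((3 + 4*sqrt(123149)) - 8493064) = 1/(-8493061 + 4*sqrt(123149))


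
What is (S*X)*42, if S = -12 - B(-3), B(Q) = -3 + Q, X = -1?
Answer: 252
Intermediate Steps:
S = -6 (S = -12 - (-3 - 3) = -12 - 1*(-6) = -12 + 6 = -6)
(S*X)*42 = -6*(-1)*42 = 6*42 = 252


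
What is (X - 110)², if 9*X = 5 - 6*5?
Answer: 1030225/81 ≈ 12719.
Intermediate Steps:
X = -25/9 (X = (5 - 6*5)/9 = (5 - 30)/9 = (⅑)*(-25) = -25/9 ≈ -2.7778)
(X - 110)² = (-25/9 - 110)² = (-1015/9)² = 1030225/81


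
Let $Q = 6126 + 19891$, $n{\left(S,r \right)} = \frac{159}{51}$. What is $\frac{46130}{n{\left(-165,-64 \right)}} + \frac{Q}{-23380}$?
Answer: $\frac{18333450899}{1239140} \approx 14795.0$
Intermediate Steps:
$n{\left(S,r \right)} = \frac{53}{17}$ ($n{\left(S,r \right)} = 159 \cdot \frac{1}{51} = \frac{53}{17}$)
$Q = 26017$
$\frac{46130}{n{\left(-165,-64 \right)}} + \frac{Q}{-23380} = \frac{46130}{\frac{53}{17}} + \frac{26017}{-23380} = 46130 \cdot \frac{17}{53} + 26017 \left(- \frac{1}{23380}\right) = \frac{784210}{53} - \frac{26017}{23380} = \frac{18333450899}{1239140}$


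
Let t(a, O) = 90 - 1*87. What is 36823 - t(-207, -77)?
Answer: 36820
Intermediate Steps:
t(a, O) = 3 (t(a, O) = 90 - 87 = 3)
36823 - t(-207, -77) = 36823 - 1*3 = 36823 - 3 = 36820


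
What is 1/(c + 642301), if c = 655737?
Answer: 1/1298038 ≈ 7.7039e-7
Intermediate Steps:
1/(c + 642301) = 1/(655737 + 642301) = 1/1298038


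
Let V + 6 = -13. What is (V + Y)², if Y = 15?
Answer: 16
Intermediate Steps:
V = -19 (V = -6 - 13 = -19)
(V + Y)² = (-19 + 15)² = (-4)² = 16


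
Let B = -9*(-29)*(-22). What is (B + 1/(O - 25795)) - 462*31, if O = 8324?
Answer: -350538145/17471 ≈ -20064.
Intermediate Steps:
B = -5742 (B = 261*(-22) = -5742)
(B + 1/(O - 25795)) - 462*31 = (-5742 + 1/(8324 - 25795)) - 462*31 = (-5742 + 1/(-17471)) - 14322 = (-5742 - 1/17471) - 14322 = -100318483/17471 - 14322 = -350538145/17471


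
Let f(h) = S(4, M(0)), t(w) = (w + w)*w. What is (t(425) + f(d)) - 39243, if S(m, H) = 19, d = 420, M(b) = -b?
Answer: 322026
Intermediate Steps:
t(w) = 2*w**2 (t(w) = (2*w)*w = 2*w**2)
f(h) = 19
(t(425) + f(d)) - 39243 = (2*425**2 + 19) - 39243 = (2*180625 + 19) - 39243 = (361250 + 19) - 39243 = 361269 - 39243 = 322026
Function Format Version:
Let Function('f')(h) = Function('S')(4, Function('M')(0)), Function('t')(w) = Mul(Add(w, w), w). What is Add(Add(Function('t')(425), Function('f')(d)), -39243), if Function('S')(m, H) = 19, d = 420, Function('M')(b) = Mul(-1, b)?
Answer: 322026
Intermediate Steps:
Function('t')(w) = Mul(2, Pow(w, 2)) (Function('t')(w) = Mul(Mul(2, w), w) = Mul(2, Pow(w, 2)))
Function('f')(h) = 19
Add(Add(Function('t')(425), Function('f')(d)), -39243) = Add(Add(Mul(2, Pow(425, 2)), 19), -39243) = Add(Add(Mul(2, 180625), 19), -39243) = Add(Add(361250, 19), -39243) = Add(361269, -39243) = 322026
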